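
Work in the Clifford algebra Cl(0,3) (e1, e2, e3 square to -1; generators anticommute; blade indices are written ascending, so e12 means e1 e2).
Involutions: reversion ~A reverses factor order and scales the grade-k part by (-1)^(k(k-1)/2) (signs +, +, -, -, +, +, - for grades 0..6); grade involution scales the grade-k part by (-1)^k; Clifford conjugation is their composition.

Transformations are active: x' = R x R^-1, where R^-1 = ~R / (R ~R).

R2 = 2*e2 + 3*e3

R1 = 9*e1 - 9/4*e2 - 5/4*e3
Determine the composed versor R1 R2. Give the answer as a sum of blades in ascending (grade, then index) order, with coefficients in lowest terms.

Distribute over the terms of R2 (each basis-blade product reordered to ascending indices, repeated generators contracted through their squares):
R1 (2*e2) = 9/2 + 18*e12 + 5/2*e23
R1 (3*e3) = 15/4 + 27*e13 - 27/4*e23
Summing the partial products and collecting blades:
Answer: 33/4 + 18*e12 + 27*e13 - 17/4*e23


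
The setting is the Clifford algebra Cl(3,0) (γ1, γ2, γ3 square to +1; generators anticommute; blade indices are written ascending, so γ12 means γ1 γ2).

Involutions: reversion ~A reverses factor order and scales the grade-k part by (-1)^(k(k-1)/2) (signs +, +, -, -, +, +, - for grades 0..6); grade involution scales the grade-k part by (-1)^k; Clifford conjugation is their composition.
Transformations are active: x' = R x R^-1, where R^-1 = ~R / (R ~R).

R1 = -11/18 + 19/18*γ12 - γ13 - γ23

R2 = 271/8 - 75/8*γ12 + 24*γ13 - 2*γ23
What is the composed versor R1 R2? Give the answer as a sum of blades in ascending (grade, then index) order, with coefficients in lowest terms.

Distribute over the terms of R1 (each basis-blade product reordered to ascending indices, repeated generators contracted through their squares):
(-11/18) R2 = -2981/144 + 275/48*γ12 - 44/3*γ13 + 11/9*γ23
(19/18*γ12) R2 = 475/48 + 5149/144*γ12 - 19/9*γ13 - 76/3*γ23
(-γ13) R2 = 24 - 2*γ12 - 271/8*γ13 + 75/8*γ23
(-γ23) R2 = -2 - 24*γ12 - 75/8*γ13 - 271/8*γ23
Summing the partial products and collecting blades:
Answer: 403/36 + 1115/72*γ12 - 2161/36*γ13 - 875/18*γ23


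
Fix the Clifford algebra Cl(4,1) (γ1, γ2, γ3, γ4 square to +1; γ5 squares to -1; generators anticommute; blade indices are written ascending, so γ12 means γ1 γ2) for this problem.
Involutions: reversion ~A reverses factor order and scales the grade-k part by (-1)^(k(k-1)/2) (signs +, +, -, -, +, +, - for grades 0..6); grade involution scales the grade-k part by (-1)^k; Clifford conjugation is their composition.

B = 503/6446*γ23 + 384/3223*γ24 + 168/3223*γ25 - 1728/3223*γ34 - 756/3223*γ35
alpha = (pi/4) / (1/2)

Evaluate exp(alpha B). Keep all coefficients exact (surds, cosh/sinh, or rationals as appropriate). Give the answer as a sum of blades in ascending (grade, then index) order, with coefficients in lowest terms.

B^2 term by term: the squares give (503/6446)^2*(γ23)^2 + (384/3223)^2*(γ24)^2 + (168/3223)^2*(γ25)^2 + (-1728/3223)^2*(γ34)^2 + (-756/3223)^2*(γ35)^2 = 253009/41550916*(-1) + 147456/10387729*(-1) + 28224/10387729*(+1) + 2985984/10387729*(-1) + 571536/10387729*(+1) = -1/4 (each basis 2-blade squares to minus the product of its generators' squares); cross terms between blades sharing an index anticommute and cancel; the commuting (index-disjoint) pairs give grade-4 terms 2*c*c'*(blade product), which cancel blade by blade — γ2345: 580608/10387729 - 580608/10387729 = 0 — confirming B is simple. So B^2 = -1/4.
B^2 = -1/4 — circular case — the even/odd split gives cos and sin: l = 1/2, alpha*l = pi/4, so exp(alpha B) = cos(pi/4) + (sin(pi/4)/(1/2))*B = sqrt(2)/2 + (sqrt(2))*B.
Answer: sqrt(2)/2 + 503*sqrt(2)/6446*γ23 + 384*sqrt(2)/3223*γ24 + 168*sqrt(2)/3223*γ25 - 1728*sqrt(2)/3223*γ34 - 756*sqrt(2)/3223*γ35


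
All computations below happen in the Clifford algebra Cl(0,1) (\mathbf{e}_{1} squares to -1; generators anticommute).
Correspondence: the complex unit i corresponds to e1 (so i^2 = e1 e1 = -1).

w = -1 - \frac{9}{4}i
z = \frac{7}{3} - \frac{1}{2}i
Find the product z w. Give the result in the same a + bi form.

In blades: z = \frac{7}{3} - \frac{1}{2} e_{1}, w = -1 - \frac{9}{4} e_{1}.
Distribute z over w term by term (generator squares from the signature, products reordered to ascending indices): (\frac{7}{3})*w = -\frac{7}{3} - \frac{21}{4} e_{1}; (-\frac{1}{2} e_{1})*w = -\frac{9}{8} + \frac{1}{2} e_{1}.
Sum: -\frac{83}{24} - \frac{19}{4} e_{1}; translating back through the correspondence:
Answer: -\frac{83}{24} - \frac{19}{4}i


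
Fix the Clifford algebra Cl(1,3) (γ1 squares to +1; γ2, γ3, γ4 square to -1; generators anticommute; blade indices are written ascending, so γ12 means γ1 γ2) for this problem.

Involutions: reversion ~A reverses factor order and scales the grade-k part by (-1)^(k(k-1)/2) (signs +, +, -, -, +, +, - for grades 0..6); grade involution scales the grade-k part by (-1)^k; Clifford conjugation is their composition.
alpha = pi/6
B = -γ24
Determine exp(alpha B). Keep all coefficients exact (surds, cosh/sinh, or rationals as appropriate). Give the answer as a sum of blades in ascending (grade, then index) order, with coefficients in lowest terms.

B^2 = (-1)^2*(γ24)^2 = 1*(-1) = -1 (a basis 2-blade squares to minus the product of its generators' squares).
B^2 = -1 — the series telescopes trigonometrically here: l = 1, alpha*l = pi/6, so exp(alpha B) = cos(pi/6) + (sin(pi/6)/1)*B = sqrt(3)/2 + (1/2)*B.
Answer: sqrt(3)/2 - 1/2*γ24


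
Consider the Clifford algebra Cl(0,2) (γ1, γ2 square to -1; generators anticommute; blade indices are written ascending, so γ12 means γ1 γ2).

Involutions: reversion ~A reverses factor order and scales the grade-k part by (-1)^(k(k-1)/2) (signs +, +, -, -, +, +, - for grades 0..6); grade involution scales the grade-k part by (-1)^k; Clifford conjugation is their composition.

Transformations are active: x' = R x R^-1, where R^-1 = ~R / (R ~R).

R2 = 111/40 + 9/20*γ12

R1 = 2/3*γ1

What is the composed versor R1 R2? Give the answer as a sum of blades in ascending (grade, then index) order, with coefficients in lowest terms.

Distribute over the terms of R1 (each basis-blade product reordered to ascending indices, repeated generators contracted through their squares):
(2/3*γ1) R2 = 37/20*γ1 - 3/10*γ2
Answer: 37/20*γ1 - 3/10*γ2


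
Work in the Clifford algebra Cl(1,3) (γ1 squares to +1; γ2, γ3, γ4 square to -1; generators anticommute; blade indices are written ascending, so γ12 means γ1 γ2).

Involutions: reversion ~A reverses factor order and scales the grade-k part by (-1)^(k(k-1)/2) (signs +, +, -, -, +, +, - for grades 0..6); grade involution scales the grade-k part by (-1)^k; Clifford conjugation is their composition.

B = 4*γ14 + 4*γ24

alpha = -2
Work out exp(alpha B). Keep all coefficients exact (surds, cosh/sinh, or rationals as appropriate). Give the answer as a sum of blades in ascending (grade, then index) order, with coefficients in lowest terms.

B^2 term by term: the squares give (4)^2*(γ14)^2 + (4)^2*(γ24)^2 = 16*(+1) + 16*(-1) = 0 (each basis 2-blade squares to minus the product of its generators' squares); cross terms between blades sharing an index anticommute and cancel. So B^2 = 0.
B^2 = 0, and the exponential is exactly linear here: exp(alpha B) = 1 + alpha B (parabolic case).
Answer: 1 - 8*γ14 - 8*γ24


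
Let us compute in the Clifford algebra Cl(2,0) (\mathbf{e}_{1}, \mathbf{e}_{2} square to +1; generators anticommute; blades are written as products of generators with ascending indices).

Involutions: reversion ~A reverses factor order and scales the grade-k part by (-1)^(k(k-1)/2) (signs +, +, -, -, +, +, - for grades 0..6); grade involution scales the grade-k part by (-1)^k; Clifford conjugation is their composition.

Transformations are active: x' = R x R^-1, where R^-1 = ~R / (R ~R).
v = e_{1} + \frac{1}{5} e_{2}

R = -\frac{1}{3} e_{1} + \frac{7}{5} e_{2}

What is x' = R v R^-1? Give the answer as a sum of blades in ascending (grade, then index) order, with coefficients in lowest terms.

~R = -\frac{1}{3} e_{1} + \frac{7}{5} e_{2}, and R ~R = \frac{466}{225}, so R^-1 = ~R / (\frac{466}{225}).
R v = -\frac{4}{75} - \frac{22}{15} e_{1} e_{2}
Answer: -\frac{229}{233} e_{1} - \frac{317}{1165} e_{2}


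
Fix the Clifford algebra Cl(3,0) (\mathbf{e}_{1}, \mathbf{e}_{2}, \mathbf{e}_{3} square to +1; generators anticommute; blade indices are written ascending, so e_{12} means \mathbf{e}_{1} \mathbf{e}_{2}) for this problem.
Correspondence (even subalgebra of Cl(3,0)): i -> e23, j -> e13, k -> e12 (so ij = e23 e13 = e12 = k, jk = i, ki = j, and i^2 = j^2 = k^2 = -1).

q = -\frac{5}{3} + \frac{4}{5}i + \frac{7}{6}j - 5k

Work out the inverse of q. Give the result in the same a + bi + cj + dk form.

In blades: q = -\frac{5}{3} - 5 e_{12} + \frac{7}{6} e_{13} + \frac{4}{5} e_{23}.
With qbar = -\frac{5}{3} + 5 e_{12} - \frac{7}{6} e_{13} - \frac{4}{5} e_{23} (scalar fixed, mapped units negated), q qbar = \frac{26801}{900} (the sum of squared coefficients), so q^-1 = qbar / (\frac{26801}{900}) = -\frac{1500}{26801} + \frac{4500}{26801} e_{12} - \frac{1050}{26801} e_{13} - \frac{720}{26801} e_{23}; translating back:
Answer: -\frac{1500}{26801} - \frac{720}{26801}i - \frac{1050}{26801}j + \frac{4500}{26801}k


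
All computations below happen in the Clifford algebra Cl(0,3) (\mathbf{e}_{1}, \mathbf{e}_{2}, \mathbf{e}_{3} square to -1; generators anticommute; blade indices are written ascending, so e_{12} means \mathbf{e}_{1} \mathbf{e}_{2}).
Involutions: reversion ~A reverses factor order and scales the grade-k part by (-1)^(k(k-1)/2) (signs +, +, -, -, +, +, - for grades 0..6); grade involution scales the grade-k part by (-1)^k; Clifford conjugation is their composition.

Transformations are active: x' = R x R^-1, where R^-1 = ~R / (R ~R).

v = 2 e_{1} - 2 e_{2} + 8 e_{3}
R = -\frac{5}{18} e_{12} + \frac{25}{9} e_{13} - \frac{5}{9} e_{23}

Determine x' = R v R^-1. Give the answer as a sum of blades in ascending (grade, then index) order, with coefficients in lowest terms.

~R = \frac{5}{18} e_{12} - \frac{25}{9} e_{13} + \frac{5}{9} e_{23}, and R ~R = \frac{875}{108}, so R^-1 = ~R / (\frac{875}{108}).
R v = -\frac{205}{9} e_{1} + \frac{35}{9} e_{2} + \frac{20}{3} e_{3} + \frac{20}{9} e_{123}
Answer: -\frac{242}{105} e_{1} + \frac{10}{21} e_{2} - \frac{856}{105} e_{3}


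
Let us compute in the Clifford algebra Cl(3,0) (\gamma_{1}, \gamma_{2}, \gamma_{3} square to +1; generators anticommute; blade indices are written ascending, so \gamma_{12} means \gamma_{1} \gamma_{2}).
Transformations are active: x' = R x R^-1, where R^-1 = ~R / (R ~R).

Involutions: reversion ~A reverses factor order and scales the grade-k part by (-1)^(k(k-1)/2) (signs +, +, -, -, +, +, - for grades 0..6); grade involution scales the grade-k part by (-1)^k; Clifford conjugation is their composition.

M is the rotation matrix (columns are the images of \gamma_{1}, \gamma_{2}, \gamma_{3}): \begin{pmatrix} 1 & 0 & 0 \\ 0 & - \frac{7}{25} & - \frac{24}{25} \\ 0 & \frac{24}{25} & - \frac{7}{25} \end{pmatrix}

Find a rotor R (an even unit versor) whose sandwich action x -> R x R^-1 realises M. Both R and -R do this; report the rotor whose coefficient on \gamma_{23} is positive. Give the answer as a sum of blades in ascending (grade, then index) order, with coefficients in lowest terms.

Method: write R = a + b12*\gamma_{12} + b13*\gamma_{13} + b23*\gamma_{23} with a^2 + b12^2 + b13^2 + b23^2 = 1 (so R^-1 = ~R). Expanding the columns R e_j ~R gives tr M = 4a^2 - 1 and, from the antisymmetric part, M21 - M12 = -4a*b12, M13 - M31 = 4a*b13, M32 - M23 = -4a*b23.
Here tr M = \frac{11}{25}, so a^2 = (1 + tr M)/4 = \frac{9}{25} and a = ±\frac{3}{5}. Taking a = \frac{3}{5}: M21 - M12 = 0, M13 - M31 = 0, M32 - M23 = \frac{48}{25}, giving b12 = 0, b13 = 0, b23 = -\frac{4}{5}, i.e. R = \frac{3}{5} - \frac{4}{5} \gamma_{23}.
Its \gamma_{23} coefficient is negative, so report the other preimage -R.
Answer: -\frac{3}{5} + \frac{4}{5} \gamma_{23}. Why the constraint matters: R and -R act identically through the sandwich — M has trace \frac{11}{25} either way — so only the sign condition on \gamma_{23} picks one of the two preimages.


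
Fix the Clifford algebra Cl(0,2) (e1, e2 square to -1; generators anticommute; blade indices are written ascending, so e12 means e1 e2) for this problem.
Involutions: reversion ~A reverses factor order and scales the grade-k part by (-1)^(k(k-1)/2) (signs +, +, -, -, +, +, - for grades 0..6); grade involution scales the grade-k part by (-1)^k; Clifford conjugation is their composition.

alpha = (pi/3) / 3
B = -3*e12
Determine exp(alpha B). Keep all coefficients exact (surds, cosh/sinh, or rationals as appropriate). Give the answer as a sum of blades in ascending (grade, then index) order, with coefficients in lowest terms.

B^2 = (-3)^2*(e12)^2 = 9*(-1) = -9 (a basis 2-blade squares to minus the product of its generators' squares).
B^2 = -9 — circular case — the even/odd split gives cos and sin: l = 3, alpha*l = pi/3, so exp(alpha B) = cos(pi/3) + (sin(pi/3)/3)*B = 1/2 + (sqrt(3)/6)*B.
Answer: 1/2 - sqrt(3)/2*e12


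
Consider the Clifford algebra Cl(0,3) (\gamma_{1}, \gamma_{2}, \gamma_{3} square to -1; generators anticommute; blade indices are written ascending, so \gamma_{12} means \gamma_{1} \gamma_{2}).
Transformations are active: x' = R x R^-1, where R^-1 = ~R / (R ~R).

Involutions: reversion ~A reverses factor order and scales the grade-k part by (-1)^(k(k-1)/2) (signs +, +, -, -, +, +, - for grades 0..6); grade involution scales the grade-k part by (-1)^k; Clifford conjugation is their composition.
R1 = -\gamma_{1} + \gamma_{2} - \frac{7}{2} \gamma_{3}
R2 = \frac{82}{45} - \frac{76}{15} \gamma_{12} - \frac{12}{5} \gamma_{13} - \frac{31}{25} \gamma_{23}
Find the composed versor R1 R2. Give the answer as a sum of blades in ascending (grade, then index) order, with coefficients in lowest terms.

Distribute over the terms of R1 (each basis-blade product reordered to ascending indices, repeated generators contracted through their squares):
(-\gamma_{1}) R2 = -\frac{82}{45} \gamma_{1} - \frac{76}{15} \gamma_{2} - \frac{12}{5} \gamma_{3} + \frac{31}{25} \gamma_{123}
(\gamma_{2}) R2 = -\frac{76}{15} \gamma_{1} + \frac{82}{45} \gamma_{2} + \frac{31}{25} \gamma_{3} + \frac{12}{5} \gamma_{123}
(-\frac{7}{2} \gamma_{3}) R2 = \frac{42}{5} \gamma_{1} + \frac{217}{50} \gamma_{2} - \frac{287}{45} \gamma_{3} + \frac{266}{15} \gamma_{123}
Summing the partial products and collecting blades:
Answer: \frac{68}{45} \gamma_{1} + \frac{493}{450} \gamma_{2} - \frac{1696}{225} \gamma_{3} + \frac{1603}{75} \gamma_{123}


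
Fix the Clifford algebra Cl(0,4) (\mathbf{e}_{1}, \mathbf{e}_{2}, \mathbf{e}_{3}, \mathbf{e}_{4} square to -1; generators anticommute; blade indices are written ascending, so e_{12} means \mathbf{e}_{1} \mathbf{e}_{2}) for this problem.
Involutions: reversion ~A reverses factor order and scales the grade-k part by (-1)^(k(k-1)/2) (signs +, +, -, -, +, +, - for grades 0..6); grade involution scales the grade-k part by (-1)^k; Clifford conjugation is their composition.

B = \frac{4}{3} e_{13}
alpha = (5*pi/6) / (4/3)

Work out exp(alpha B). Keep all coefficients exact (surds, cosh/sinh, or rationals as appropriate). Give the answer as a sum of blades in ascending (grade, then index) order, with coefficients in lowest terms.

B^2 = (\frac{4}{3})^2*(e_{13})^2 = \frac{16}{9}*(-1) = -\frac{16}{9} (a basis 2-blade squares to minus the product of its generators' squares).
B^2 = -\frac{16}{9} — a negative square means the series sums to a rotation: l = \frac{4}{3}, alpha*l = \frac{5 \pi}{6}, so exp(alpha B) = cos(\frac{5 \pi}{6}) + (sin(\frac{5 \pi}{6})/(\frac{4}{3}))*B = - \frac{\sqrt{3}}{2} + (\frac{3}{8})*B.
Answer: - \frac{\sqrt{3}}{2} + \frac{1}{2} e_{13}


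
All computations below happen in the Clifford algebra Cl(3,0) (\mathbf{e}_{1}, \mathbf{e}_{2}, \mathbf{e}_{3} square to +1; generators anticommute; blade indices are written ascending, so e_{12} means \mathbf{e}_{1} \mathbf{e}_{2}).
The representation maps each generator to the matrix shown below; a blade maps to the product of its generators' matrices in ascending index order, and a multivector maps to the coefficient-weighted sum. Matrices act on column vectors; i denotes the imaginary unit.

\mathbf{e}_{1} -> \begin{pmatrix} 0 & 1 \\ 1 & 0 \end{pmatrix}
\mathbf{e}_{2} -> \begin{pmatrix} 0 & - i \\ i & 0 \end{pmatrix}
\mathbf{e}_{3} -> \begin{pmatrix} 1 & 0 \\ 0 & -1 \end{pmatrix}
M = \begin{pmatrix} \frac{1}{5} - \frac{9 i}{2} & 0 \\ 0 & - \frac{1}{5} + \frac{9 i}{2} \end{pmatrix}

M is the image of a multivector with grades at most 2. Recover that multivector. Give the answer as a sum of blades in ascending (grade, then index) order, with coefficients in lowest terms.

Method: 1, rho(e_{1}), rho(e_{2}), rho(e_{3}) form a trace-orthogonal basis of the 2x2 complex matrices (tr(X Y) = 2 if X = Y, else 0), so M = m0*1 + m1*rho(e_{1}) + m2*rho(e_{2}) + m3*rho(e_{3}) with m0 = tr(M)/2 = 0, m1 = tr(M rho(e_{1}))/2 = 0, m2 = tr(M rho(e_{2}))/2 = 0, m3 = tr(M rho(e_{3}))/2 = \frac{1}{5} - \frac{9 i}{2}.
Multiplying table entries, the bivector images are rho(e_{12}) = i*rho(e_{3}), rho(e_{13}) = -i*rho(e_{2}), rho(e_{23}) = i*rho(e_{1}); with real blade coefficients the real parts of m0..m3 are the coefficients of 1, e_{1}, e_{2}, e_{3} and the imaginary parts give the bivectors (e_{23}: Im m1, e_{13}: -Im m2, e_{12}: Im m3).
Answer: \frac{1}{5} e_{3} - \frac{9}{2} e_{12}


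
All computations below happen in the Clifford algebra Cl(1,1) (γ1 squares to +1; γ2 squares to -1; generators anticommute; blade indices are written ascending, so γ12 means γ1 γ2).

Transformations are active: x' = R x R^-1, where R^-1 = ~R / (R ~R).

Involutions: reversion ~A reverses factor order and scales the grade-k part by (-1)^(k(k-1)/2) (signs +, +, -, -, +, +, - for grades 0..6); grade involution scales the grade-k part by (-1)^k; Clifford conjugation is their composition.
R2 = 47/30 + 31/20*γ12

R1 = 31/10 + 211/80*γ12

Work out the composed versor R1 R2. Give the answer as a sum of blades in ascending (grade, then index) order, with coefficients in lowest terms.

Distribute over the terms of R1 (each basis-blade product reordered to ascending indices, repeated generators contracted through their squares):
(31/10) R2 = 1457/300 + 961/200*γ12
(211/80*γ12) R2 = 6541/1600 + 9917/2400*γ12
Summing the partial products and collecting blades:
Answer: 8587/960 + 21449/2400*γ12


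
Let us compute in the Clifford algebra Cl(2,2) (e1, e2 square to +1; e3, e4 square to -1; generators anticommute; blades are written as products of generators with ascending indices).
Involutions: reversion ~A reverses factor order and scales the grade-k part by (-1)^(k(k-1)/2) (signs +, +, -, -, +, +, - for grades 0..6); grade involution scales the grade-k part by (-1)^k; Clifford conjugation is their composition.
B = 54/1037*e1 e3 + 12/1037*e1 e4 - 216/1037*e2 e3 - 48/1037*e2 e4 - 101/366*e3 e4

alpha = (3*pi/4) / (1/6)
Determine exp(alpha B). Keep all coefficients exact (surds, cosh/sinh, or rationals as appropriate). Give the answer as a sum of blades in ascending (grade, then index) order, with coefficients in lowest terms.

B^2 term by term: the squares give (54/1037)^2*(e1 e3)^2 + (12/1037)^2*(e1 e4)^2 + (-216/1037)^2*(e2 e3)^2 + (-48/1037)^2*(e2 e4)^2 + (-101/366)^2*(e3 e4)^2 = 2916/1075369*(+1) + 144/1075369*(+1) + 46656/1075369*(+1) + 2304/1075369*(+1) + 10201/133956*(-1) = -1/36 (each basis 2-blade squares to minus the product of its generators' squares); cross terms between blades sharing an index anticommute and cancel; the commuting (index-disjoint) pairs give grade-4 terms 2*c*c'*(blade product), which cancel blade by blade — e1 e2 e3 e4: 5184/1075369 - 5184/1075369 = 0 — confirming B is simple. So B^2 = -1/36.
B^2 = -1/36 — a negative square means the series sums to a rotation: l = 1/6, alpha*l = 3*pi/4, so exp(alpha B) = cos(3*pi/4) + (sin(3*pi/4)/(1/6))*B = -sqrt(2)/2 + (3*sqrt(2))*B.
Answer: -sqrt(2)/2 + 162*sqrt(2)/1037*e1 e3 + 36*sqrt(2)/1037*e1 e4 - 648*sqrt(2)/1037*e2 e3 - 144*sqrt(2)/1037*e2 e4 - 101*sqrt(2)/122*e3 e4


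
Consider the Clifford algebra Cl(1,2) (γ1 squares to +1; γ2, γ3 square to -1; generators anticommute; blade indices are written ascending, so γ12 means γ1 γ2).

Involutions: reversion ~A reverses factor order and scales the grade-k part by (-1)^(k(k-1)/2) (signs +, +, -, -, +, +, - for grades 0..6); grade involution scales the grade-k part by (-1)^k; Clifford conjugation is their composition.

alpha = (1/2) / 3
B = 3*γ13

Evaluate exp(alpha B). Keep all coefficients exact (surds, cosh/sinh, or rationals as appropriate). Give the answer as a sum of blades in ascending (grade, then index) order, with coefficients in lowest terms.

B^2 = (3)^2*(γ13)^2 = 9*(+1) = 9 (a basis 2-blade squares to minus the product of its generators' squares).
B^2 = 9 — hyperbolic case — the even/odd split gives cosh and sinh: l = 3, alpha*l = 1/2, so exp(alpha B) = cosh(1/2) + (sinh(1/2)/3)*B = cosh(1/2) + (sinh(1/2)/3)*B.
Answer: cosh(1/2) + sinh(1/2)*γ13


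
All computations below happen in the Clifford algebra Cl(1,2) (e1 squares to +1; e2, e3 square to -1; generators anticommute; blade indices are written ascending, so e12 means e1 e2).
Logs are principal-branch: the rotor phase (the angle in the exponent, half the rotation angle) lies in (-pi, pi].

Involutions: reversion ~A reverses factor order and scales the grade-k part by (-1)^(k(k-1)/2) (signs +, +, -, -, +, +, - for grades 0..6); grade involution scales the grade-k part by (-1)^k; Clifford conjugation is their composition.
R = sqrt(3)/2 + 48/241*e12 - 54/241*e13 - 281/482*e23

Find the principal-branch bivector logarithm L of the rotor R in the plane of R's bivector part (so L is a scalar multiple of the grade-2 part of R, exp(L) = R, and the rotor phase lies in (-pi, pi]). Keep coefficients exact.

The scalar part of R is sqrt(3)/2, so the principal-branch rotor phase is pinned; divide the bivector part by its sine to get the unit plane — L is the phase times that plane.
Concretely: cos(phase) = sqrt(3)/2 gives phase = ±pi/6, and since phase/sin(phase) is even the sign is immaterial: L = (phase/sin(phase)) * <R>_2 = (pi/3) * <R>_2.
Answer: 16*pi/241*e12 - 18*pi/241*e13 - 281*pi/1446*e23


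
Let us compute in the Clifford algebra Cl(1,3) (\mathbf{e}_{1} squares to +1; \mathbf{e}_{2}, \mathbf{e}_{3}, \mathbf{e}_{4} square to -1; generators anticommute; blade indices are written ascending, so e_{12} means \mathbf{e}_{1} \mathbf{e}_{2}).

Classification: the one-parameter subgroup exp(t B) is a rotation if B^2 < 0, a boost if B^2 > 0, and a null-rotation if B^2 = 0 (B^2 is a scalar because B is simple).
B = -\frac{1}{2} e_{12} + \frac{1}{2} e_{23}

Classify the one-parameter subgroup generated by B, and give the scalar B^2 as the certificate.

B^2 term by term: the squares give (-\frac{1}{2})^2*(e_{12})^2 + (\frac{1}{2})^2*(e_{23})^2 = \frac{1}{4}*(+1) + \frac{1}{4}*(-1) = 0 (each basis 2-blade squares to minus the product of its generators' squares); cross terms between blades sharing an index anticommute and cancel. So B^2 = 0.
Answer: null-rotation, certificate B^2 = 0. Certificate logic: 0 is a conjugation-invariant scalar, so its sign fixes rotation versus boost versus null-rotation outright.


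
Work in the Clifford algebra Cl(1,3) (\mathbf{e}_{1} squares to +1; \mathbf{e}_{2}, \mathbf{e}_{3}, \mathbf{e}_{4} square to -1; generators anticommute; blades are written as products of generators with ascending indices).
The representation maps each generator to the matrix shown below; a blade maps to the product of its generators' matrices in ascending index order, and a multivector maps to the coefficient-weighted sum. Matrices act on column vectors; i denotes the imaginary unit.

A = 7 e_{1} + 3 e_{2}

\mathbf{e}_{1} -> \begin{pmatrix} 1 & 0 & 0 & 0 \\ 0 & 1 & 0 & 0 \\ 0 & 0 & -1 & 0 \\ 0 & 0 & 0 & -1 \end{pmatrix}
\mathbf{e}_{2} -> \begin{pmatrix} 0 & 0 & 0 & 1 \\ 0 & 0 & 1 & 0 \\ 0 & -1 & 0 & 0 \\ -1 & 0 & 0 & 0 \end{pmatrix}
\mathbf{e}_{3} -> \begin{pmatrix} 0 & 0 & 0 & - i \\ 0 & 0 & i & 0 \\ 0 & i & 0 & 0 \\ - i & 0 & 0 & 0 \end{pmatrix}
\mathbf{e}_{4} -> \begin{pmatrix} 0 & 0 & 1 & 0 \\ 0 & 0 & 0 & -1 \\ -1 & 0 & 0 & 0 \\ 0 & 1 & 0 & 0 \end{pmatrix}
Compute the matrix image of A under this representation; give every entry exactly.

M = (7)*rho(e_{1}) + (3)*rho(e_{2}), summed entrywise:
Answer: \begin{pmatrix} 7 & 0 & 0 & 3 \\ 0 & 7 & 3 & 0 \\ 0 & -3 & -7 & 0 \\ -3 & 0 & 0 & -7 \end{pmatrix}


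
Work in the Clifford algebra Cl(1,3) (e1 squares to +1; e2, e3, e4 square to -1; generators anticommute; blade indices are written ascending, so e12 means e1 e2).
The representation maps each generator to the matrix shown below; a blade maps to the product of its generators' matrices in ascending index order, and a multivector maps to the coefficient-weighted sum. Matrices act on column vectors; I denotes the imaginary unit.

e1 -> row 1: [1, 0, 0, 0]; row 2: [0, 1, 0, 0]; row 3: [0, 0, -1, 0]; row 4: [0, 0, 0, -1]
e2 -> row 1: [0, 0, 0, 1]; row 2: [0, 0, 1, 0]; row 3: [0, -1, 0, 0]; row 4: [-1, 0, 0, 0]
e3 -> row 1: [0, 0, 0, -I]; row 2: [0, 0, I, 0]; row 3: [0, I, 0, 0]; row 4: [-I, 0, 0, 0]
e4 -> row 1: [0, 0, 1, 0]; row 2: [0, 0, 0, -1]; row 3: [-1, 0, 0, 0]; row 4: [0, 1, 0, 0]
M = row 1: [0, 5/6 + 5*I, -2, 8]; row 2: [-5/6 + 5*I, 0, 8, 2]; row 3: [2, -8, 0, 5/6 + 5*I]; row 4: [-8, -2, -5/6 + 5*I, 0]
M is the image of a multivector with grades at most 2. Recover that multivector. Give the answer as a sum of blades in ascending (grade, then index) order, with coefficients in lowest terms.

Method: the blade images are trace-orthogonal — tr(rho(e_A) rho(e_B)^-1) = 4 if A = B and 0 otherwise — and rho(e_A)^-1 = (e_A)^2 * rho(e_A) with (e_A)^2 = +1 or -1, so the coefficient of e_A in the preimage is (e_A)^2 * tr(M rho(e_A))/4.
Nonzero projections over blades of grade <= 2: e2: (e2)^2 = -1, tr(M rho(e2)) = -32, coefficient 8; e4: (e4)^2 = -1, tr(M rho(e4)) = 8, coefficient -2; e24: (e24)^2 = -1, tr(M rho(e24)) = -10/3, coefficient 5/6; e34: (e34)^2 = -1, tr(M rho(e34)) = 20, coefficient -5. Every other blade of grade <= 2 projects to 0.
Answer: 8*e2 - 2*e4 + 5/6*e24 - 5*e34


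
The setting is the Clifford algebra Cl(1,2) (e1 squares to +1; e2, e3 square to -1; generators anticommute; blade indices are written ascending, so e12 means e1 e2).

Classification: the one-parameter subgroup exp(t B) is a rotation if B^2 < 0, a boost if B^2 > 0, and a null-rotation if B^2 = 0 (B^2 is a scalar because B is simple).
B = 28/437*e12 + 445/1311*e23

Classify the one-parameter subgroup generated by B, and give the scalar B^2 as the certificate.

B^2 term by term: the squares give (28/437)^2*(e12)^2 + (445/1311)^2*(e23)^2 = 784/190969*(+1) + 198025/1718721*(-1) = -1/9 (each basis 2-blade squares to minus the product of its generators' squares); cross terms between blades sharing an index anticommute and cancel. So B^2 = -1/9.
Answer: rotation, certificate B^2 = -1/9. The scalar -1/9 is the complete invariant here: its sign names the subgroup type.


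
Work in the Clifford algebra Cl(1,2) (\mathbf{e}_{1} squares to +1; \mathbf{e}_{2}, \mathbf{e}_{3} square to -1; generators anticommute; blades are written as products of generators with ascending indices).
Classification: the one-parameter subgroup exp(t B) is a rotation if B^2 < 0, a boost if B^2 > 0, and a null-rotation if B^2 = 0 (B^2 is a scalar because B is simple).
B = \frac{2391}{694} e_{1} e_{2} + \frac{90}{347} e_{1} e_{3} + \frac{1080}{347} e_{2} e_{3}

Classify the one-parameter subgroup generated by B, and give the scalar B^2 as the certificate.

B^2 term by term: the squares give (\frac{2391}{694})^2*(e_{1} e_{2})^2 + (\frac{90}{347})^2*(e_{1} e_{3})^2 + (\frac{1080}{347})^2*(e_{2} e_{3})^2 = \frac{5716881}{481636}*(+1) + \frac{8100}{120409}*(+1) + \frac{1166400}{120409}*(-1) = \frac{9}{4} (each basis 2-blade squares to minus the product of its generators' squares); cross terms between blades sharing an index anticommute and cancel. So B^2 = \frac{9}{4}.
Answer: boost, certificate B^2 = \frac{9}{4}. Note: conjugating B changes its blade decomposition but never the scalar B^2 = \frac{9}{4}, whose sign settles the classification.


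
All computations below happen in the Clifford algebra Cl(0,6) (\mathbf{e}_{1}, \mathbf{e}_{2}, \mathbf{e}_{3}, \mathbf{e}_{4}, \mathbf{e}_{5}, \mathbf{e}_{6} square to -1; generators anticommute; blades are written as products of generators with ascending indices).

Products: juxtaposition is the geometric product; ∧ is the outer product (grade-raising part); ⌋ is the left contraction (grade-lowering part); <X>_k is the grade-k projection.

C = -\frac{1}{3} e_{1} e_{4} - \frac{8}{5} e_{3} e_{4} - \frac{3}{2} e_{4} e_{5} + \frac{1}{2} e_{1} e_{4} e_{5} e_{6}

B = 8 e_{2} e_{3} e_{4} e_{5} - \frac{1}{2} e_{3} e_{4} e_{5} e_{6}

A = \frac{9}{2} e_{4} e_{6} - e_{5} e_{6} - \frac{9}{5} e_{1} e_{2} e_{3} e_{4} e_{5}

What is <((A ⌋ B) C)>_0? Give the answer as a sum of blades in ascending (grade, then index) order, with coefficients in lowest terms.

step 1: -\frac{1}{2} e_{3} e_{4} - \frac{9}{4} e_{3} e_{5}
step 2: -\frac{4}{5} - \frac{1}{6} e_{1} e_{3} + \frac{27}{8} e_{3} e_{4} - \frac{3}{4} e_{3} e_{5} - \frac{18}{5} e_{4} e_{5} - \frac{3}{4} e_{1} e_{3} e_{4} e_{5} - \frac{9}{8} e_{1} e_{3} e_{4} e_{6} + \frac{1}{4} e_{1} e_{3} e_{5} e_{6}
step 3: -\frac{4}{5}
Answer: -\frac{4}{5}


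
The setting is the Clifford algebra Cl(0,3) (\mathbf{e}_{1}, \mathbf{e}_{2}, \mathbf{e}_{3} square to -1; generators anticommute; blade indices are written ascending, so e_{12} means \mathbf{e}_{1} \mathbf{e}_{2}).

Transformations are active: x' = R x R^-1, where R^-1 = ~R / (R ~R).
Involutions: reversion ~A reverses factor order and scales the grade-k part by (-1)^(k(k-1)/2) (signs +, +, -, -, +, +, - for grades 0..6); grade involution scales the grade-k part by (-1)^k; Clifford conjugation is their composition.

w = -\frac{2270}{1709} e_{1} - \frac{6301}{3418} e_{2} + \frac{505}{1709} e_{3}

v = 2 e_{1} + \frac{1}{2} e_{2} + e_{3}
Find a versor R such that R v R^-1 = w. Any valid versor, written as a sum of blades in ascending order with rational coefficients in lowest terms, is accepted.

Why this works: both vectors square to -\frac{21}{4}, so q(v) = q(w) and R = v + w = \frac{1148}{1709} e_{1} - \frac{2296}{1709} e_{2} + \frac{2214}{1709} e_{3} carries v to w — its own direction survives, the complement (v - w)/2 flips.
Answer: \frac{1148}{1709} e_{1} - \frac{2296}{1709} e_{2} + \frac{2214}{1709} e_{3}


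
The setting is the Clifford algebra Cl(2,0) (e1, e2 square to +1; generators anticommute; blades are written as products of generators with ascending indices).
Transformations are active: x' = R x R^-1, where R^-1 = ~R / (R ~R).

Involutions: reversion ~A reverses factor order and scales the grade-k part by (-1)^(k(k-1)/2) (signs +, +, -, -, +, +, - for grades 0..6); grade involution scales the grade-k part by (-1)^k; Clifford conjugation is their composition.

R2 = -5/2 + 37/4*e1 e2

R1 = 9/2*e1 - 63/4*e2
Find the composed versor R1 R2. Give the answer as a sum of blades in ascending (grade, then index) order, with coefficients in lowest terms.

Distribute over the terms of R1 (each basis-blade product reordered to ascending indices, repeated generators contracted through their squares):
(9/2*e1) R2 = -45/4*e1 + 333/8*e2
(-63/4*e2) R2 = 2331/16*e1 + 315/8*e2
Summing the partial products and collecting blades:
Answer: 2151/16*e1 + 81*e2


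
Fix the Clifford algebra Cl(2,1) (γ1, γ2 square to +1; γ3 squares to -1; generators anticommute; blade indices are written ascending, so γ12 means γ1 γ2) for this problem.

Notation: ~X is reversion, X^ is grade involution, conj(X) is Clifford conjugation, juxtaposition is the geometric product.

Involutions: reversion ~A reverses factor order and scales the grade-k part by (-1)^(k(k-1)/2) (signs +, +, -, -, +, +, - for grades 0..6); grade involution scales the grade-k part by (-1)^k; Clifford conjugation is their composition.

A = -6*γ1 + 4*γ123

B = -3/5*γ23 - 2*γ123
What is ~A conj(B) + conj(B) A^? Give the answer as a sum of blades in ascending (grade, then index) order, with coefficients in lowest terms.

first term: 8 - 12/5*γ1 + 12*γ23 - 18/5*γ123
second term: 8 - 12/5*γ1 - 12*γ23 + 18/5*γ123
Answer: 16 - 24/5*γ1


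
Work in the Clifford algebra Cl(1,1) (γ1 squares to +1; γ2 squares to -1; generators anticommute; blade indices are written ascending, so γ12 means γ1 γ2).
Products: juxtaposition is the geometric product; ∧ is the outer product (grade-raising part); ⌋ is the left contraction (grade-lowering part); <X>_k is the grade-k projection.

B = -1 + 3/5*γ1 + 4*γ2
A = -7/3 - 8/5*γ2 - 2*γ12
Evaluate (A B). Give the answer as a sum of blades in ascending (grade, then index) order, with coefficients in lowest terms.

step 1: 131/15 + 33/5*γ1 - 98/15*γ2 + 74/25*γ12
Answer: 131/15 + 33/5*γ1 - 98/15*γ2 + 74/25*γ12


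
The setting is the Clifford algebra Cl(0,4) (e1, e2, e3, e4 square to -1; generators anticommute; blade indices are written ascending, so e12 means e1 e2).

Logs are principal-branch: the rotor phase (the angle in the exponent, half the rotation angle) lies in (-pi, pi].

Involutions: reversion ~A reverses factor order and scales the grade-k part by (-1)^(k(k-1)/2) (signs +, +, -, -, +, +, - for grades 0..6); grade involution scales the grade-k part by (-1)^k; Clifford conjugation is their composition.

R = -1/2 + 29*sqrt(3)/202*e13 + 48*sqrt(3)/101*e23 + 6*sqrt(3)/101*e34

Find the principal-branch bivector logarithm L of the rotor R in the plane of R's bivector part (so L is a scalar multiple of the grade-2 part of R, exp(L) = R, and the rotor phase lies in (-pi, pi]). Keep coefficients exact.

The scalar part of R is -1/2, which pins the rotor phase on the principal branch; dividing the bivector part by the sine of that phase recovers the unit plane, and L is the phase times that plane.
Concretely: cos(phase) = -1/2 gives phase = ±2*pi/3, and since phase/sin(phase) is even the sign is immaterial: L = (phase/sin(phase)) * <R>_2 = (4*sqrt(3)*pi/9) * <R>_2.
Answer: 58*pi/303*e13 + 64*pi/101*e23 + 8*pi/101*e34


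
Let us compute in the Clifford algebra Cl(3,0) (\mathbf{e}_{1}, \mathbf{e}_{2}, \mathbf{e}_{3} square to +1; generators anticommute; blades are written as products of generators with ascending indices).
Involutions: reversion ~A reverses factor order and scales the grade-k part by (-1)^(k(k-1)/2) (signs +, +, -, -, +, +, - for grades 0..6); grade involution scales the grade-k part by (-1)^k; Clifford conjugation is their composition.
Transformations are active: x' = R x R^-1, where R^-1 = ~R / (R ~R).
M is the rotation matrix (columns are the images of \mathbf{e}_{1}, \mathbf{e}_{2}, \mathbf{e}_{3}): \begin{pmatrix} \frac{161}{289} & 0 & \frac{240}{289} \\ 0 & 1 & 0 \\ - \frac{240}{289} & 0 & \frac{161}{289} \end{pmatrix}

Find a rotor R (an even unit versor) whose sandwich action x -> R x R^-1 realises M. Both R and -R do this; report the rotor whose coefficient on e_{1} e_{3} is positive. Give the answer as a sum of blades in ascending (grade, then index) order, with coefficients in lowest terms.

Method: write R = a + b12*e_{1} e_{2} + b13*e_{1} e_{3} + b23*e_{2} e_{3} with a^2 + b12^2 + b13^2 + b23^2 = 1 (so R^-1 = ~R). Expanding the columns R e_j ~R gives tr M = 4a^2 - 1 and, from the antisymmetric part, M21 - M12 = -4a*b12, M13 - M31 = 4a*b13, M32 - M23 = -4a*b23.
Here tr M = \frac{611}{289}, so a^2 = (1 + tr M)/4 = \frac{225}{289} and a = ±\frac{15}{17}. Taking a = \frac{15}{17}: M21 - M12 = 0, M13 - M31 = \frac{480}{289}, M32 - M23 = 0, giving b12 = 0, b13 = \frac{8}{17}, b23 = 0, i.e. R = \frac{15}{17} + \frac{8}{17} e_{1} e_{3}.
Its e_{1} e_{3} coefficient is already positive.
Answer: \frac{15}{17} + \frac{8}{17} e_{1} e_{3}. Why the constraint matters: R and -R act identically through the sandwich — M has trace \frac{611}{289} either way — so only the sign condition on e_{1} e_{3} picks one of the two preimages.


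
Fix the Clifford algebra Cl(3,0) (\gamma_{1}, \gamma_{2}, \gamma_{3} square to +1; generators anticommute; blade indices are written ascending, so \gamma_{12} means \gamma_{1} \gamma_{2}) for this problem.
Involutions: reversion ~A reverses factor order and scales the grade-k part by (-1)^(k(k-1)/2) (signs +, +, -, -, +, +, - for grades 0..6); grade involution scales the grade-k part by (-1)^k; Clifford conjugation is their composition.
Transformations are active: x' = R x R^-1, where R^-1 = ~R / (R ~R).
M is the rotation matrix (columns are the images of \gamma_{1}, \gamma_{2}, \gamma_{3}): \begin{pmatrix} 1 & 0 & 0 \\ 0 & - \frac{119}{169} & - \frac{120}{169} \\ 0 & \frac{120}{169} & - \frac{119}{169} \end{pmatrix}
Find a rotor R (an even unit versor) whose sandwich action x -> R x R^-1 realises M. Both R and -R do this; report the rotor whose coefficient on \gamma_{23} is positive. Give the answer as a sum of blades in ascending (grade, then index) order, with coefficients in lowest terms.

Method: write R = a + b12*\gamma_{12} + b13*\gamma_{13} + b23*\gamma_{23} with a^2 + b12^2 + b13^2 + b23^2 = 1 (so R^-1 = ~R). Expanding the columns R e_j ~R gives tr M = 4a^2 - 1 and, from the antisymmetric part, M21 - M12 = -4a*b12, M13 - M31 = 4a*b13, M32 - M23 = -4a*b23.
Here tr M = -\frac{69}{169}, so a^2 = (1 + tr M)/4 = \frac{25}{169} and a = ±\frac{5}{13}. Taking a = \frac{5}{13}: M21 - M12 = 0, M13 - M31 = 0, M32 - M23 = \frac{240}{169}, giving b12 = 0, b13 = 0, b23 = -\frac{12}{13}, i.e. R = \frac{5}{13} - \frac{12}{13} \gamma_{23}.
Its \gamma_{23} coefficient is negative, so report the other preimage -R.
Answer: -\frac{5}{13} + \frac{12}{13} \gamma_{23}. Uniqueness: Spin(3) -> SO(3) maps R and -R to the same rotation of trace -\frac{69}{169}; fixing the sign of the \gamma_{23} coefficient removes the ambiguity.


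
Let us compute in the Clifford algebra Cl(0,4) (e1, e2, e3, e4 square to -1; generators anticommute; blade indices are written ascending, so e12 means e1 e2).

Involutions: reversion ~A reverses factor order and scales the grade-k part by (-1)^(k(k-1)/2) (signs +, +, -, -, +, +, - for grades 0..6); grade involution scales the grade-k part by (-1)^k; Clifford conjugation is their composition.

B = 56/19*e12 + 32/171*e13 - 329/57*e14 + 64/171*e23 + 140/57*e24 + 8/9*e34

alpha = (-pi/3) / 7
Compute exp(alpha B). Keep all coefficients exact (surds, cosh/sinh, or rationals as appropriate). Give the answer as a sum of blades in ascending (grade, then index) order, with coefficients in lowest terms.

B^2 term by term: the squares give (56/19)^2*(e12)^2 + (32/171)^2*(e13)^2 + (-329/57)^2*(e14)^2 + (64/171)^2*(e23)^2 + (140/57)^2*(e24)^2 + (8/9)^2*(e34)^2 = 3136/361*(-1) + 1024/29241*(-1) + 108241/3249*(-1) + 4096/29241*(-1) + 19600/3249*(-1) + 64/81*(-1) = -49 (each basis 2-blade squares to minus the product of its generators' squares); cross terms between blades sharing an index anticommute and cancel; the commuting (index-disjoint) pairs give grade-4 terms 2*c*c'*(blade product), which cancel blade by blade — e1234: 896/171 - 8960/9747 - 42112/9747 = 0 — confirming B is simple. So B^2 = -49.
B^2 = -49 — the series telescopes trigonometrically here: l = 7, alpha*l = -pi/3, so exp(alpha B) = cos(-pi/3) + (sin(-pi/3)/7)*B = 1/2 + (-sqrt(3)/14)*B.
Answer: 1/2 - 4*sqrt(3)/19*e12 - 16*sqrt(3)/1197*e13 + 47*sqrt(3)/114*e14 - 32*sqrt(3)/1197*e23 - 10*sqrt(3)/57*e24 - 4*sqrt(3)/63*e34


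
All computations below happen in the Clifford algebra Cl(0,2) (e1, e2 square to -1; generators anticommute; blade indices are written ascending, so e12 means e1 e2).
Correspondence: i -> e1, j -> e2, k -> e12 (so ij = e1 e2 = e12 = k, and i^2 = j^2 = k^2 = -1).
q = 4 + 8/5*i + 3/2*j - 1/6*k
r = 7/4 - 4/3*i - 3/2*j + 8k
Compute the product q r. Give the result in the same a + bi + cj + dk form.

In blades: q = 4 + 8/5*e1 + 3/2*e2 - 1/6*e12, r = 7/4 - 4/3*e1 - 3/2*e2 + 8*e12.
Distribute q over r term by term (generator squares from the signature, products reordered to ascending indices): (4)*r = 7 - 16/3*e1 - 6*e2 + 32*e12; (8/5*e1)*r = 32/15 + 14/5*e1 - 64/5*e2 - 12/5*e12; (3/2*e2)*r = 9/4 + 12*e1 + 21/8*e2 + 2*e12; (-1/6*e12)*r = 4/3 - 1/4*e1 + 2/9*e2 - 7/24*e12.
Sum: 763/60 + 553/60*e1 - 5743/360*e2 + 3757/120*e12; translating back through the correspondence:
Answer: 763/60 + 553/60*i - 5743/360*j + 3757/120*k
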